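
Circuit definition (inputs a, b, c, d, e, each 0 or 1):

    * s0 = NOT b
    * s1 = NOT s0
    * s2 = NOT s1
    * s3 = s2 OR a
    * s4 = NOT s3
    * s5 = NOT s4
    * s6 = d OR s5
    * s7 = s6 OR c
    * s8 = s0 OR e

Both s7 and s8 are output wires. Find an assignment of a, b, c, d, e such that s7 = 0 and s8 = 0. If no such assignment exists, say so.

a=0 b=1 c=0 d=0 e=0

Check with a=0 b=1 c=0 d=0 e=0:
s0 = NOT b = NOT 1 = 0
s1 = NOT s0 = NOT 0 = 1
s2 = NOT s1 = NOT 1 = 0
s3 = s2 OR a = 0 OR 0 = 0
s4 = NOT s3 = NOT 0 = 1
s5 = NOT s4 = NOT 1 = 0
s6 = d OR s5 = 0 OR 0 = 0
s7 = s6 OR c = 0 OR 0 = 0
s8 = s0 OR e = 0 OR 0 = 0
So s7 = 0 and s8 = 0.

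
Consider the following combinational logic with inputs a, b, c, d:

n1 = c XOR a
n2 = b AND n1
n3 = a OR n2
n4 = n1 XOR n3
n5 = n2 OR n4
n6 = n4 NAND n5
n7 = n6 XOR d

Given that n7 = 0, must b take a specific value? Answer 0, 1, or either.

Both values of b occur among assignments with n7 = 0:
  b=0: a=0, b=0, c=0, d=1
  b=1: a=0, b=1, c=0, d=1

either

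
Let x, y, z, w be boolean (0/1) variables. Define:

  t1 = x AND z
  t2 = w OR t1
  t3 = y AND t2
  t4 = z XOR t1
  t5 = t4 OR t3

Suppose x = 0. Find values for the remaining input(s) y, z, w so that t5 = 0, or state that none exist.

t5 = t4 OR t3 must be 0, so both t4 = 0 and t3 = 0.
t4 = z XOR t1 must be 0, so z and t1 are equal.
Check with x = 0 and y=0, z=0, w=0:
t1 = x AND z = 0 AND 0 = 0
t2 = w OR t1 = 0 OR 0 = 0
t3 = y AND t2 = 0 AND 0 = 0
t4 = z XOR t1 = 0 XOR 0 = 0
t5 = t4 OR t3 = 0 OR 0 = 0
So t5 = 0.

y=0, z=0, w=0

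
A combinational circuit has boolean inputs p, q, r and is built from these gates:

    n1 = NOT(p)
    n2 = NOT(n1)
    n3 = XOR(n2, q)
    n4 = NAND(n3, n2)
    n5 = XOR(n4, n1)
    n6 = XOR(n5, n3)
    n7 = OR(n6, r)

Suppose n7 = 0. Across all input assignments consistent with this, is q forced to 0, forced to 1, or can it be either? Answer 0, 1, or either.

0

n7 = OR(n6, r) must be 0, so both n6 = 0 and r = 0.
Every assignment with n7 = 0 has q = 0; there are 1 such assignment(s).
  p=0, q=0, r=0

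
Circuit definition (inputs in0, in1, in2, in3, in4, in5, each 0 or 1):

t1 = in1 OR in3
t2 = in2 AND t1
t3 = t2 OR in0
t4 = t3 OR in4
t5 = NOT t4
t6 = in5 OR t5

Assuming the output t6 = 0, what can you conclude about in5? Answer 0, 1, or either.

0

t6 = in5 OR t5 must be 0, so both in5 = 0 and t5 = 0.
t5 = NOT t4 must be 0, so t4 = 1.
Every assignment with t6 = 0 has in5 = 0; there are 27 such assignment(s).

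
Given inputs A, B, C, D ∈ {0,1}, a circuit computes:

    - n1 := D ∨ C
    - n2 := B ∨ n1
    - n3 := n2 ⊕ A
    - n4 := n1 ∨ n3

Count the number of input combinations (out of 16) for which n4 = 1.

14

n4 = n1 ∨ n3 must be 1, so at least one of n1, n3 is 1.
Enumerating the 16 input combinations, 14 give n4 = 1 and 2 give n4 = 0.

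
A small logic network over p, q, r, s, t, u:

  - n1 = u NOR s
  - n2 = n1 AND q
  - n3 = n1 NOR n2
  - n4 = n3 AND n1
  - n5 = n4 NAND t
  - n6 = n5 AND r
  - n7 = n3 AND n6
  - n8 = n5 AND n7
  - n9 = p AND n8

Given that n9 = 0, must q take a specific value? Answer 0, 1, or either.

either

Both values of q occur among assignments with n9 = 0:
  q=0: p=0, q=0, r=0, s=0, t=0, u=0
  q=1: p=0, q=1, r=0, s=0, t=0, u=0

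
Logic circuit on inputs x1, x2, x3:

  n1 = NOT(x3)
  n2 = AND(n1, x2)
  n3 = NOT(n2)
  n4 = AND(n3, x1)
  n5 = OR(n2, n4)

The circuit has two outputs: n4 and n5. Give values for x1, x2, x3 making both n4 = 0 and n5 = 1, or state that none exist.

x1=1, x2=1, x3=0

Check with x1=1, x2=1, x3=0:
n1 = NOT(x3) = NOT 0 = 1
n2 = AND(n1, x2) = AND(1, 1) = 1
n3 = NOT(n2) = NOT 1 = 0
n4 = AND(n3, x1) = AND(0, 1) = 0
n5 = OR(n2, n4) = OR(1, 0) = 1
So n4 = 0 and n5 = 1.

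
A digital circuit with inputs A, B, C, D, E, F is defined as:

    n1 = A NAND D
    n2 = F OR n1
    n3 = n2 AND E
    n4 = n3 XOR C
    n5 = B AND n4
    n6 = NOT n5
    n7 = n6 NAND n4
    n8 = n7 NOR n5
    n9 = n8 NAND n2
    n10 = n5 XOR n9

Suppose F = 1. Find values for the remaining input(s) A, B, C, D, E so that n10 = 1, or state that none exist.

A=1, B=0, C=0, D=1, E=0

Check with F = 1 and A=1, B=0, C=0, D=1, E=0:
n1 = A NAND D = 1 NAND 1 = 0
n2 = F OR n1 = 1 OR 0 = 1
n3 = n2 AND E = 1 AND 0 = 0
n4 = n3 XOR C = 0 XOR 0 = 0
n5 = B AND n4 = 0 AND 0 = 0
n6 = NOT n5 = NOT 0 = 1
n7 = n6 NAND n4 = 1 NAND 0 = 1
n8 = n7 NOR n5 = 1 NOR 0 = 0
n9 = n8 NAND n2 = 0 NAND 1 = 1
n10 = n5 XOR n9 = 0 XOR 1 = 1
So n10 = 1.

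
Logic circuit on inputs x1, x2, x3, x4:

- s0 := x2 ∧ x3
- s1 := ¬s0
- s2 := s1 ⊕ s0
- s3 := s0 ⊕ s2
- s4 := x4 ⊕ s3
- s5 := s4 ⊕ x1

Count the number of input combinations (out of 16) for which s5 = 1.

8

s5 = s4 ⊕ x1 must be 1, so s4 and x1 differ.
Enumerating the 16 input combinations, 8 give s5 = 1 and 8 give s5 = 0.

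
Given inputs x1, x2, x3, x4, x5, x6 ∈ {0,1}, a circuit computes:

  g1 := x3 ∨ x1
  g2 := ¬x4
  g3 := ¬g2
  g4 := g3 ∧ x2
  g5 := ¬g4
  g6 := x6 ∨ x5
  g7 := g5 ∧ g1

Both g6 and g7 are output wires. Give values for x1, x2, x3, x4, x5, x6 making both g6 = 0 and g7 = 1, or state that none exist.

x1=1, x2=0, x3=1, x4=1, x5=0, x6=0

Check with x1=1, x2=0, x3=1, x4=1, x5=0, x6=0:
g1 = x3 ∨ x1 = 1 ∨ 1 = 1
g2 = ¬x4 = ¬1 = 0
g3 = ¬g2 = ¬0 = 1
g4 = g3 ∧ x2 = 1 ∧ 0 = 0
g5 = ¬g4 = ¬0 = 1
g6 = x6 ∨ x5 = 0 ∨ 0 = 0
g7 = g5 ∧ g1 = 1 ∧ 1 = 1
So g6 = 0 and g7 = 1.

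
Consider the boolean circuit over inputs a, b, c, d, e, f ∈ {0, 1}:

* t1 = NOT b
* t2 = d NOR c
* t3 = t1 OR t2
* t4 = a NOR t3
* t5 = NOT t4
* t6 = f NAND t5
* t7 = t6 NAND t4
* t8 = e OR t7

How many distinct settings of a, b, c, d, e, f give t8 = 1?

t8 = e OR t7 must be 1, so at least one of e, t7 is 1.
Enumerating the 64 input combinations, 58 give t8 = 1 and 6 give t8 = 0.

58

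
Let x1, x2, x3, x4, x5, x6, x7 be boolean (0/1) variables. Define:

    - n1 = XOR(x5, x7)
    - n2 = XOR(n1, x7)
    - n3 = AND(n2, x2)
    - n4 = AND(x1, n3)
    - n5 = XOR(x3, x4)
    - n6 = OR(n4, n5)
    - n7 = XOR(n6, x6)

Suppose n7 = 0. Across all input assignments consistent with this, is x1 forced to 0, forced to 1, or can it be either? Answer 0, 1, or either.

Both values of x1 occur among assignments with n7 = 0:
  x1=0: x1=0, x2=0, x3=0, x4=0, x5=0, x6=0, x7=0
  x1=1: x1=1, x2=0, x3=0, x4=0, x5=0, x6=0, x7=0

either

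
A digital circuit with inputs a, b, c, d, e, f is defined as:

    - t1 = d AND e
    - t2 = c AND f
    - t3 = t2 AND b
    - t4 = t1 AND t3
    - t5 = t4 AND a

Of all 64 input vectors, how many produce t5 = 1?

t5 = t4 AND a must be 1, so both t4 = 1 and a = 1.
t4 = t1 AND t3 must be 1, so both t1 = 1 and t3 = 1.
t1 = d AND e must be 1, so both d = 1 and e = 1.
Satisfying assignments:
  a=1, b=1, c=1, d=1, e=1, f=1

1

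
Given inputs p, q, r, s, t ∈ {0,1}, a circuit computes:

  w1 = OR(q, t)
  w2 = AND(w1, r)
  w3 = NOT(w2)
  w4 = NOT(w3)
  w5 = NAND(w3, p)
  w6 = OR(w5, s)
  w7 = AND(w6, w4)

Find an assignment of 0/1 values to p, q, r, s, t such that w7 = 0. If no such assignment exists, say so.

p=1, q=0, r=0, s=1, t=0

w7 = AND(w6, w4) must be 0, so at least one of w6, w4 is 0.
Check with p=1, q=0, r=0, s=1, t=0:
w1 = OR(q, t) = OR(0, 0) = 0
w2 = AND(w1, r) = AND(0, 0) = 0
w3 = NOT(w2) = NOT 0 = 1
w4 = NOT(w3) = NOT 1 = 0
w5 = NAND(w3, p) = NAND(1, 1) = 0
w6 = OR(w5, s) = OR(0, 1) = 1
w7 = AND(w6, w4) = AND(1, 0) = 0
So w7 = 0 as required.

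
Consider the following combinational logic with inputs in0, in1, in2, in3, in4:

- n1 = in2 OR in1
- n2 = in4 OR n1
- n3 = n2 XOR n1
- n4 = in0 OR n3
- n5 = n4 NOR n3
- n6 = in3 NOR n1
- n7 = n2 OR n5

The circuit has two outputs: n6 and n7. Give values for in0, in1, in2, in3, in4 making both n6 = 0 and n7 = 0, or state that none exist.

in0=1 in1=0 in2=0 in3=1 in4=0

Check with in0=1 in1=0 in2=0 in3=1 in4=0:
n1 = in2 OR in1 = 0 OR 0 = 0
n2 = in4 OR n1 = 0 OR 0 = 0
n3 = n2 XOR n1 = 0 XOR 0 = 0
n4 = in0 OR n3 = 1 OR 0 = 1
n5 = n4 NOR n3 = 1 NOR 0 = 0
n6 = in3 NOR n1 = 1 NOR 0 = 0
n7 = n2 OR n5 = 0 OR 0 = 0
So n6 = 0 and n7 = 0.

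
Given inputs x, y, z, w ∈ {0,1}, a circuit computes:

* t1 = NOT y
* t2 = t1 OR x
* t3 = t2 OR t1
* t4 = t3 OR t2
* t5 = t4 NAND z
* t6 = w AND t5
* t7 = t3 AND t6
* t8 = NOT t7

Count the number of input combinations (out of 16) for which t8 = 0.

t8 = NOT t7 must be 0, so t7 = 1.
t7 = t3 AND t6 must be 1, so both t3 = 1 and t6 = 1.
t3 = t2 OR t1 must be 1, so at least one of t2, t1 is 1.
Satisfying assignments:
  x=0, y=0, z=0, w=1
  x=1, y=0, z=0, w=1
  x=1, y=1, z=0, w=1

3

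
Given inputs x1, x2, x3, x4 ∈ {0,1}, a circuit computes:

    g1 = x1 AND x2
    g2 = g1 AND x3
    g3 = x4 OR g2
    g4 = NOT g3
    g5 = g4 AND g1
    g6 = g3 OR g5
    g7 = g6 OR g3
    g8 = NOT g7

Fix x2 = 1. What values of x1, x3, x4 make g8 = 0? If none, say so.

x1=0 x3=1 x4=1

Check with x2 = 1 and x1=0, x3=1, x4=1:
g1 = x1 AND x2 = 0 AND 1 = 0
g2 = g1 AND x3 = 0 AND 1 = 0
g3 = x4 OR g2 = 1 OR 0 = 1
g4 = NOT g3 = NOT 1 = 0
g5 = g4 AND g1 = 0 AND 0 = 0
g6 = g3 OR g5 = 1 OR 0 = 1
g7 = g6 OR g3 = 1 OR 1 = 1
g8 = NOT g7 = NOT 1 = 0
So g8 = 0.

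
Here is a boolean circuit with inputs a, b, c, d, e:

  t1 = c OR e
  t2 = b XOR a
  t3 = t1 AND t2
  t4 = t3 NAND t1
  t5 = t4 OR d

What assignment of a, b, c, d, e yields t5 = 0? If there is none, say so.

a=0 b=1 c=0 d=0 e=1

t5 = t4 OR d must be 0, so both t4 = 0 and d = 0.
t4 = t3 NAND t1 must be 0, so both t3 = 1 and t1 = 1.
t3 = t1 AND t2 must be 1, so both t1 = 1 and t2 = 1.
Check with a=0 b=1 c=0 d=0 e=1:
t1 = c OR e = 0 OR 1 = 1
t2 = b XOR a = 1 XOR 0 = 1
t3 = t1 AND t2 = 1 AND 1 = 1
t4 = t3 NAND t1 = 1 NAND 1 = 0
t5 = t4 OR d = 0 OR 0 = 0
So t5 = 0 as required.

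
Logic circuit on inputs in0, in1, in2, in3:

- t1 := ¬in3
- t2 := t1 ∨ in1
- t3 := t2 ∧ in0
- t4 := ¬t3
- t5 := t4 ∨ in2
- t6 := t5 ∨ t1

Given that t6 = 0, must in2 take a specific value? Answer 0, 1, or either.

t6 = t5 ∨ t1 must be 0, so both t5 = 0 and t1 = 0.
Every assignment with t6 = 0 has in2 = 0; there are 1 such assignment(s).
  in0=1, in1=1, in2=0, in3=1

0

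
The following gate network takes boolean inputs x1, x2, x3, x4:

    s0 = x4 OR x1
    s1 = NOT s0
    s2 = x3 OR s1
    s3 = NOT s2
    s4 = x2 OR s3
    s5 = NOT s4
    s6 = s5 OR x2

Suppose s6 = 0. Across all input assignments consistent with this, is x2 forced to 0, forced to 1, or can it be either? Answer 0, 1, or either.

s6 = s5 OR x2 must be 0, so both s5 = 0 and x2 = 0.
Every assignment with s6 = 0 has x2 = 0; there are 3 such assignment(s).
  x1=0, x2=0, x3=0, x4=1
  x1=1, x2=0, x3=0, x4=0
  x1=1, x2=0, x3=0, x4=1

0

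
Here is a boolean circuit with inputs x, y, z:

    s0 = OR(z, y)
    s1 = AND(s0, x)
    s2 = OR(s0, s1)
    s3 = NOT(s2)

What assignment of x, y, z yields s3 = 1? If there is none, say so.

x=1 y=0 z=0

s3 = NOT(s2) must be 1, so s2 = 0.
Check with x=1 y=0 z=0:
s0 = OR(z, y) = OR(0, 0) = 0
s1 = AND(s0, x) = AND(0, 1) = 0
s2 = OR(s0, s1) = OR(0, 0) = 0
s3 = NOT(s2) = NOT 0 = 1
So s3 = 1 as required.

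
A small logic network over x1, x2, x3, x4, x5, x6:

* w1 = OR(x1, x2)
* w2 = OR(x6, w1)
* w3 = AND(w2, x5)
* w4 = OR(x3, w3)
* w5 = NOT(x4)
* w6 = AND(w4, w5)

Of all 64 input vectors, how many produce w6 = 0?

w6 = AND(w4, w5) must be 0, so at least one of w4, w5 is 0.
Enumerating the 64 input combinations, 41 give w6 = 0 and 23 give w6 = 1.

41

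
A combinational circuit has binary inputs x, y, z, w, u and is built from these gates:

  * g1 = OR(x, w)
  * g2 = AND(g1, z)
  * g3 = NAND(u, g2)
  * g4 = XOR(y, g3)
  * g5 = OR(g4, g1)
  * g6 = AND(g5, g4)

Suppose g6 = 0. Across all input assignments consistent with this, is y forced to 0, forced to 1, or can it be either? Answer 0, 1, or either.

either

Both values of y occur among assignments with g6 = 0:
  y=0: x=0, y=0, z=1, w=1, u=1
  y=1: x=0, y=1, z=0, w=0, u=0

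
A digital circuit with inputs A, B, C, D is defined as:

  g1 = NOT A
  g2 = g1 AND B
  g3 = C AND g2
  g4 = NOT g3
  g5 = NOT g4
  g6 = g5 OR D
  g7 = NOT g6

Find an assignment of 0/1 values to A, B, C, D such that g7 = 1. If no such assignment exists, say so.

g7 = NOT g6 must be 1, so g6 = 0.
g6 = g5 OR D must be 0, so both g5 = 0 and D = 0.
Check with A=0, B=0, C=1, D=0:
g1 = NOT A = NOT 0 = 1
g2 = g1 AND B = 1 AND 0 = 0
g3 = C AND g2 = 1 AND 0 = 0
g4 = NOT g3 = NOT 0 = 1
g5 = NOT g4 = NOT 1 = 0
g6 = g5 OR D = 0 OR 0 = 0
g7 = NOT g6 = NOT 0 = 1
So g7 = 1 as required.

A=0, B=0, C=1, D=0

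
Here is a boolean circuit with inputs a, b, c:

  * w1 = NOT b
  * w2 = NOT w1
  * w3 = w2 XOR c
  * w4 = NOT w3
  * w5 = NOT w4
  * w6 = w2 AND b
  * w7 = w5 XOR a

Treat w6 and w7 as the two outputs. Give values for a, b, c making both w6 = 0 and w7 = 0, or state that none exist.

a=0, b=0, c=0

Check with a=0, b=0, c=0:
w1 = NOT b = NOT 0 = 1
w2 = NOT w1 = NOT 1 = 0
w3 = w2 XOR c = 0 XOR 0 = 0
w4 = NOT w3 = NOT 0 = 1
w5 = NOT w4 = NOT 1 = 0
w6 = w2 AND b = 0 AND 0 = 0
w7 = w5 XOR a = 0 XOR 0 = 0
So w6 = 0 and w7 = 0.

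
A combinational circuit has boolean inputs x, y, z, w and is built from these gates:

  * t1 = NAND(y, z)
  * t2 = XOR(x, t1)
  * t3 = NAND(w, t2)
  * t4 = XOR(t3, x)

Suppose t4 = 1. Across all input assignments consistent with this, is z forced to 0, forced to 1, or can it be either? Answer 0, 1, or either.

either

Both values of z occur among assignments with t4 = 1:
  z=0: x=0, y=0, z=0, w=0
  z=1: x=0, y=0, z=1, w=0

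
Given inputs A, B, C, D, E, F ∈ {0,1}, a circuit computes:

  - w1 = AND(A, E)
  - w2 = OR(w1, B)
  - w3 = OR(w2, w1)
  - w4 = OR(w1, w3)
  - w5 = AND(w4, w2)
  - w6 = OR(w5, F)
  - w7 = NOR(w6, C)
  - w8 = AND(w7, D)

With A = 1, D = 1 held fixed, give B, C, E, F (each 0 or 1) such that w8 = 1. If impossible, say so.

Check with A = 1, D = 1 and B=0, C=0, E=0, F=0:
w1 = AND(A, E) = AND(1, 0) = 0
w2 = OR(w1, B) = OR(0, 0) = 0
w3 = OR(w2, w1) = OR(0, 0) = 0
w4 = OR(w1, w3) = OR(0, 0) = 0
w5 = AND(w4, w2) = AND(0, 0) = 0
w6 = OR(w5, F) = OR(0, 0) = 0
w7 = NOR(w6, C) = NOR(0, 0) = 1
w8 = AND(w7, D) = AND(1, 1) = 1
So w8 = 1.

B=0 C=0 E=0 F=0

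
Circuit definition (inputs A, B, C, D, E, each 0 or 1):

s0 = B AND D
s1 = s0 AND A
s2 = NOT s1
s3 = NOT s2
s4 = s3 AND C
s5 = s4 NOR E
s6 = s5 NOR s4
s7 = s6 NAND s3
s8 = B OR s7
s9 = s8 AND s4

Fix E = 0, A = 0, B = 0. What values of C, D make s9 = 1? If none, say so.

With E = 0, A = 0, B = 0 fixed, none of the 4 settings of C, D give s9 = 1.
For example, with C=0, D=1:
s0 = B AND D = 0 AND 1 = 0
s1 = s0 AND A = 0 AND 0 = 0
s2 = NOT s1 = NOT 0 = 1
s3 = NOT s2 = NOT 1 = 0
s4 = s3 AND C = 0 AND 0 = 0
s5 = s4 NOR E = 0 NOR 0 = 1
s6 = s5 NOR s4 = 1 NOR 0 = 0
s7 = s6 NAND s3 = 0 NAND 0 = 1
s8 = B OR s7 = 0 OR 1 = 1
s9 = s8 AND s4 = 1 AND 0 = 0
giving s9 = 0 ≠ 1.

no solution exists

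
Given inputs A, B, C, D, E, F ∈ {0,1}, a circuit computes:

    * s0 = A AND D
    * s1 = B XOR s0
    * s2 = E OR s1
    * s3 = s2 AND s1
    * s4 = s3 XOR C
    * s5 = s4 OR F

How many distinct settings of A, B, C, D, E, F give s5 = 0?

16

s5 = s4 OR F must be 0, so both s4 = 0 and F = 0.
s4 = s3 XOR C must be 0, so s3 and C are equal.
Enumerating the 64 input combinations, 16 give s5 = 0 and 48 give s5 = 1.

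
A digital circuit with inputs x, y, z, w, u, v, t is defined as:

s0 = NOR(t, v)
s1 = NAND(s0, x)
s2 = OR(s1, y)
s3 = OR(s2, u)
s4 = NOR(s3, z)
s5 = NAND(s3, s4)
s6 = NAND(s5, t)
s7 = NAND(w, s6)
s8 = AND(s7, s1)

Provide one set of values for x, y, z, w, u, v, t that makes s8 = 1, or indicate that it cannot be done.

x=0, y=1, z=1, w=1, u=1, v=1, t=1

Check with x=0, y=1, z=1, w=1, u=1, v=1, t=1:
s0 = NOR(t, v) = NOR(1, 1) = 0
s1 = NAND(s0, x) = NAND(0, 0) = 1
s2 = OR(s1, y) = OR(1, 1) = 1
s3 = OR(s2, u) = OR(1, 1) = 1
s4 = NOR(s3, z) = NOR(1, 1) = 0
s5 = NAND(s3, s4) = NAND(1, 0) = 1
s6 = NAND(s5, t) = NAND(1, 1) = 0
s7 = NAND(w, s6) = NAND(1, 0) = 1
s8 = AND(s7, s1) = AND(1, 1) = 1
So s8 = 1 as required.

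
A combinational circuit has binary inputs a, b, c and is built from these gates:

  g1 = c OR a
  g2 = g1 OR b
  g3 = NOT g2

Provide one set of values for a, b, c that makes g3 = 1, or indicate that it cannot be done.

a=0, b=0, c=0

g3 = NOT g2 must be 1, so g2 = 0.
Check with a=0, b=0, c=0:
g1 = c OR a = 0 OR 0 = 0
g2 = g1 OR b = 0 OR 0 = 0
g3 = NOT g2 = NOT 0 = 1
So g3 = 1 as required.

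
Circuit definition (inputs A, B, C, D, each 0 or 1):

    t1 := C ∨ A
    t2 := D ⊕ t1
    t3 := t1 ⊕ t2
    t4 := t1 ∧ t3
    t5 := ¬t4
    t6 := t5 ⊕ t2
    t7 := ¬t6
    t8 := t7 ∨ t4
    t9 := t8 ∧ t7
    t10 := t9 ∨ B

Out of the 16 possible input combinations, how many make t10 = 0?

t10 = t9 ∨ B must be 0, so both t9 = 0 and B = 0.
Satisfying assignments:
  A=0, B=0, C=0, D=0

1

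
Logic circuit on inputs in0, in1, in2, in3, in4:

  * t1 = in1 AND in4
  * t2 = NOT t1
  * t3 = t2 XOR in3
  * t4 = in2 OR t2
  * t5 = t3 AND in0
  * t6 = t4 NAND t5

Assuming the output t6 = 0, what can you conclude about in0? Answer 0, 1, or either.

t6 = t4 NAND t5 must be 0, so both t4 = 1 and t5 = 1.
Every assignment with t6 = 0 has in0 = 1; there are 7 such assignment(s).

1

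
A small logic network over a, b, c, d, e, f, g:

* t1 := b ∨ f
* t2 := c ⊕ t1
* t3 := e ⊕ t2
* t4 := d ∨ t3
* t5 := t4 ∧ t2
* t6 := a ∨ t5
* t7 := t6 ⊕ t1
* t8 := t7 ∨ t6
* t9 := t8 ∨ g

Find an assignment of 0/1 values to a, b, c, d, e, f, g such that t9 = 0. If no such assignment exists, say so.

t9 = t8 ∨ g must be 0, so both t8 = 0 and g = 0.
Check with a=0 b=0 c=1 d=0 e=1 f=0 g=0:
t1 = b ∨ f = 0 ∨ 0 = 0
t2 = c ⊕ t1 = 1 ⊕ 0 = 1
t3 = e ⊕ t2 = 1 ⊕ 1 = 0
t4 = d ∨ t3 = 0 ∨ 0 = 0
t5 = t4 ∧ t2 = 0 ∧ 1 = 0
t6 = a ∨ t5 = 0 ∨ 0 = 0
t7 = t6 ⊕ t1 = 0 ⊕ 0 = 0
t8 = t7 ∨ t6 = 0 ∨ 0 = 0
t9 = t8 ∨ g = 0 ∨ 0 = 0
So t9 = 0 as required.

a=0 b=0 c=1 d=0 e=1 f=0 g=0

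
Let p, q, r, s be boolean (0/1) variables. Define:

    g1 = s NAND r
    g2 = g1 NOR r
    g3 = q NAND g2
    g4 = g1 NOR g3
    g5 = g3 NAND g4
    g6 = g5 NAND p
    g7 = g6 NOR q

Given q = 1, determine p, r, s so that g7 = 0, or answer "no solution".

p=1, r=1, s=0

g7 = g6 NOR q must be 0, so at least one of g6, q is 1.
Check with q = 1 and p=1, r=1, s=0:
g1 = s NAND r = 0 NAND 1 = 1
g2 = g1 NOR r = 1 NOR 1 = 0
g3 = q NAND g2 = 1 NAND 0 = 1
g4 = g1 NOR g3 = 1 NOR 1 = 0
g5 = g3 NAND g4 = 1 NAND 0 = 1
g6 = g5 NAND p = 1 NAND 1 = 0
g7 = g6 NOR q = 0 NOR 1 = 0
So g7 = 0.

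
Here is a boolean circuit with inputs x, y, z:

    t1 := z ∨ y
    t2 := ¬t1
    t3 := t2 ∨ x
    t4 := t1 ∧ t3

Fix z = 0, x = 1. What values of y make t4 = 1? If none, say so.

Check with z = 0, x = 1 and y=1:
t1 = z ∨ y = 0 ∨ 1 = 1
t2 = ¬t1 = ¬1 = 0
t3 = t2 ∨ x = 0 ∨ 1 = 1
t4 = t1 ∧ t3 = 1 ∧ 1 = 1
So t4 = 1.

y=1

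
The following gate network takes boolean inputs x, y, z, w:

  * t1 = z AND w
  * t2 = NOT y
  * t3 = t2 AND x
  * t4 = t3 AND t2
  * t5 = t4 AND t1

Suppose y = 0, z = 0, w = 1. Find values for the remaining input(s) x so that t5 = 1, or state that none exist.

no solution exists

With y = 0, z = 0, w = 1 fixed, none of the 2 settings of x give t5 = 1.
For example, with x=0:
t1 = z AND w = 0 AND 1 = 0
t2 = NOT y = NOT 0 = 1
t3 = t2 AND x = 1 AND 0 = 0
t4 = t3 AND t2 = 0 AND 1 = 0
t5 = t4 AND t1 = 0 AND 0 = 0
giving t5 = 0 ≠ 1.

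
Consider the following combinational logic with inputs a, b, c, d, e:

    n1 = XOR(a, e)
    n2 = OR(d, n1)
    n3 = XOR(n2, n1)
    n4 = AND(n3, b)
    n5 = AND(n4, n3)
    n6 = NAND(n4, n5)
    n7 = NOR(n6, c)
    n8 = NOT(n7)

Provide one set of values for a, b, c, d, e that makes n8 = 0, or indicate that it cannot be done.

n8 = NOT(n7) must be 0, so n7 = 1.
n7 = NOR(n6, c) must be 1, so both n6 = 0 and c = 0.
n6 = NAND(n4, n5) must be 0, so both n4 = 1 and n5 = 1.
Check with a=0 b=1 c=0 d=1 e=0:
n1 = XOR(a, e) = XOR(0, 0) = 0
n2 = OR(d, n1) = OR(1, 0) = 1
n3 = XOR(n2, n1) = XOR(1, 0) = 1
n4 = AND(n3, b) = AND(1, 1) = 1
n5 = AND(n4, n3) = AND(1, 1) = 1
n6 = NAND(n4, n5) = NAND(1, 1) = 0
n7 = NOR(n6, c) = NOR(0, 0) = 1
n8 = NOT(n7) = NOT 1 = 0
So n8 = 0 as required.

a=0 b=1 c=0 d=1 e=0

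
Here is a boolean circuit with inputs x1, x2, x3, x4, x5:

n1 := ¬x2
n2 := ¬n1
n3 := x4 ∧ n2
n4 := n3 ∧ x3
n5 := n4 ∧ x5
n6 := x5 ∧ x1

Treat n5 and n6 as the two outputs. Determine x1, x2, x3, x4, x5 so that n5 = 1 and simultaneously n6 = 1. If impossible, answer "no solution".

x1=1, x2=1, x3=1, x4=1, x5=1

Check with x1=1, x2=1, x3=1, x4=1, x5=1:
n1 = ¬x2 = ¬1 = 0
n2 = ¬n1 = ¬0 = 1
n3 = x4 ∧ n2 = 1 ∧ 1 = 1
n4 = n3 ∧ x3 = 1 ∧ 1 = 1
n5 = n4 ∧ x5 = 1 ∧ 1 = 1
n6 = x5 ∧ x1 = 1 ∧ 1 = 1
So n5 = 1 and n6 = 1.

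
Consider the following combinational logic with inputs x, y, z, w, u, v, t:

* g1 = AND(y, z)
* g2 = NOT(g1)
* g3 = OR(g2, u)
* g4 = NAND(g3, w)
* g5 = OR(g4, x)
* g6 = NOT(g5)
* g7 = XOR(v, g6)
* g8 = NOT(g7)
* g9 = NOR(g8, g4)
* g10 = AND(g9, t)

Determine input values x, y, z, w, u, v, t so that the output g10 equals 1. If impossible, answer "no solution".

Check with x=1, y=0, z=1, w=1, u=1, v=1, t=1:
g1 = AND(y, z) = AND(0, 1) = 0
g2 = NOT(g1) = NOT 0 = 1
g3 = OR(g2, u) = OR(1, 1) = 1
g4 = NAND(g3, w) = NAND(1, 1) = 0
g5 = OR(g4, x) = OR(0, 1) = 1
g6 = NOT(g5) = NOT 1 = 0
g7 = XOR(v, g6) = XOR(1, 0) = 1
g8 = NOT(g7) = NOT 1 = 0
g9 = NOR(g8, g4) = NOR(0, 0) = 1
g10 = AND(g9, t) = AND(1, 1) = 1
So g10 = 1 as required.

x=1, y=0, z=1, w=1, u=1, v=1, t=1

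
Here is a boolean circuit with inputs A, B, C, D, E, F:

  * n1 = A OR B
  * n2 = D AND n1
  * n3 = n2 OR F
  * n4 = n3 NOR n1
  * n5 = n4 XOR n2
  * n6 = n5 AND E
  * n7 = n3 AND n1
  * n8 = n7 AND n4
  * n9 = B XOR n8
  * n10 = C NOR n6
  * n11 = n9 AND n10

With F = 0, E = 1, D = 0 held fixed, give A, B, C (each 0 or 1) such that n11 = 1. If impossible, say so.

Check with F = 0, E = 1, D = 0 and A=1, B=1, C=0:
n1 = A OR B = 1 OR 1 = 1
n2 = D AND n1 = 0 AND 1 = 0
n3 = n2 OR F = 0 OR 0 = 0
n4 = n3 NOR n1 = 0 NOR 1 = 0
n5 = n4 XOR n2 = 0 XOR 0 = 0
n6 = n5 AND E = 0 AND 1 = 0
n7 = n3 AND n1 = 0 AND 1 = 0
n8 = n7 AND n4 = 0 AND 0 = 0
n9 = B XOR n8 = 1 XOR 0 = 1
n10 = C NOR n6 = 0 NOR 0 = 1
n11 = n9 AND n10 = 1 AND 1 = 1
So n11 = 1.

A=1 B=1 C=0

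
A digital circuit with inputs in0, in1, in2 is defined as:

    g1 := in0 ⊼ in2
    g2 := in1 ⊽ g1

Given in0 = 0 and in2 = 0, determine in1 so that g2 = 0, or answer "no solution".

in1=1

g2 = in1 ⊽ g1 must be 0, so at least one of in1, g1 is 1.
Check with in0 = 0 and in2 = 0 and in1=1:
g1 = in0 ⊼ in2 = 0 ⊼ 0 = 1
g2 = in1 ⊽ g1 = 1 ⊽ 1 = 0
So g2 = 0.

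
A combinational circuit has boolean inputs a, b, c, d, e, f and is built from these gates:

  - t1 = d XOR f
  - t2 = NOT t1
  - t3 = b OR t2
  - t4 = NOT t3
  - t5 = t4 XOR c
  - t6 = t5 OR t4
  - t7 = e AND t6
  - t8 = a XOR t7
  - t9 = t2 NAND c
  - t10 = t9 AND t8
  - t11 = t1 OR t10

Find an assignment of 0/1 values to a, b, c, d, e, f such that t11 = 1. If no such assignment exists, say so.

a=0 b=1 c=1 d=1 e=1 f=0

Check with a=0 b=1 c=1 d=1 e=1 f=0:
t1 = d XOR f = 1 XOR 0 = 1
t2 = NOT t1 = NOT 1 = 0
t3 = b OR t2 = 1 OR 0 = 1
t4 = NOT t3 = NOT 1 = 0
t5 = t4 XOR c = 0 XOR 1 = 1
t6 = t5 OR t4 = 1 OR 0 = 1
t7 = e AND t6 = 1 AND 1 = 1
t8 = a XOR t7 = 0 XOR 1 = 1
t9 = t2 NAND c = 0 NAND 1 = 1
t10 = t9 AND t8 = 1 AND 1 = 1
t11 = t1 OR t10 = 1 OR 1 = 1
So t11 = 1 as required.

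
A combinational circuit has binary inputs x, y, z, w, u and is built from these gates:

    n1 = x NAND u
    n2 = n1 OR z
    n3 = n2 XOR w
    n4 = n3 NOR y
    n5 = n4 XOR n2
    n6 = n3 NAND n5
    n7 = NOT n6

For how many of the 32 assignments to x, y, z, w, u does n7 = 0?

n7 = NOT n6 must be 0, so n6 = 1.
n6 = n3 NAND n5 must be 1, so at least one of n3, n5 is 0.
Enumerating the 32 input combinations, 18 give n7 = 0 and 14 give n7 = 1.

18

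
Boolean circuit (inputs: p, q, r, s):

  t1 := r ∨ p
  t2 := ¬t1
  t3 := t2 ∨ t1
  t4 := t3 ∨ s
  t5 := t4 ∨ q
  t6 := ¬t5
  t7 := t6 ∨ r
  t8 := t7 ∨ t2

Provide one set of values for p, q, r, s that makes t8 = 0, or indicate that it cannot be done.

Check with p=1, q=1, r=0, s=1:
t1 = r ∨ p = 0 ∨ 1 = 1
t2 = ¬t1 = ¬1 = 0
t3 = t2 ∨ t1 = 0 ∨ 1 = 1
t4 = t3 ∨ s = 1 ∨ 1 = 1
t5 = t4 ∨ q = 1 ∨ 1 = 1
t6 = ¬t5 = ¬1 = 0
t7 = t6 ∨ r = 0 ∨ 0 = 0
t8 = t7 ∨ t2 = 0 ∨ 0 = 0
So t8 = 0 as required.

p=1, q=1, r=0, s=1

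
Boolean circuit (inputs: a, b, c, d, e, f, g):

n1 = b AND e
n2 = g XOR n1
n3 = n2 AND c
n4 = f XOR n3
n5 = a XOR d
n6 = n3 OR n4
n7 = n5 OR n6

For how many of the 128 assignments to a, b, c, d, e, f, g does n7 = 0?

24

n7 = n5 OR n6 must be 0, so both n5 = 0 and n6 = 0.
n5 = a XOR d must be 0, so a and d are equal.
n6 = n3 OR n4 must be 0, so both n3 = 0 and n4 = 0.
Enumerating the 128 input combinations, 24 give n7 = 0 and 104 give n7 = 1.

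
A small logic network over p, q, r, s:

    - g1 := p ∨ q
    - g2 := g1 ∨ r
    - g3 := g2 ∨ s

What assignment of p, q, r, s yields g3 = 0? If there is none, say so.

p=0 q=0 r=0 s=0

Check with p=0 q=0 r=0 s=0:
g1 = p ∨ q = 0 ∨ 0 = 0
g2 = g1 ∨ r = 0 ∨ 0 = 0
g3 = g2 ∨ s = 0 ∨ 0 = 0
So g3 = 0 as required.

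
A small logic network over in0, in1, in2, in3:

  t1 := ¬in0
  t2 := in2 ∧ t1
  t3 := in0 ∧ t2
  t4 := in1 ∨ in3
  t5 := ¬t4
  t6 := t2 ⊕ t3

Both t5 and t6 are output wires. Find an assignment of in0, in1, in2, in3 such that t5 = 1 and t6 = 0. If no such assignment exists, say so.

in0=1 in1=0 in2=0 in3=0

Check with in0=1 in1=0 in2=0 in3=0:
t1 = ¬in0 = ¬1 = 0
t2 = in2 ∧ t1 = 0 ∧ 0 = 0
t3 = in0 ∧ t2 = 1 ∧ 0 = 0
t4 = in1 ∨ in3 = 0 ∨ 0 = 0
t5 = ¬t4 = ¬0 = 1
t6 = t2 ⊕ t3 = 0 ⊕ 0 = 0
So t5 = 1 and t6 = 0.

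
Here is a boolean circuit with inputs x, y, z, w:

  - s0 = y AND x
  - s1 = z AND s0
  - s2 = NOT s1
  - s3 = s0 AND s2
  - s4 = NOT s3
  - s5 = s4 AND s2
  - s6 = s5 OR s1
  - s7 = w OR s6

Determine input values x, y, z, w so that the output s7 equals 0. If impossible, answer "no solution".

s7 = w OR s6 must be 0, so both w = 0 and s6 = 0.
s6 = s5 OR s1 must be 0, so both s5 = 0 and s1 = 0.
s5 = s4 AND s2 must be 0, so at least one of s4, s2 is 0.
Check with x=1, y=1, z=0, w=0:
s0 = y AND x = 1 AND 1 = 1
s1 = z AND s0 = 0 AND 1 = 0
s2 = NOT s1 = NOT 0 = 1
s3 = s0 AND s2 = 1 AND 1 = 1
s4 = NOT s3 = NOT 1 = 0
s5 = s4 AND s2 = 0 AND 1 = 0
s6 = s5 OR s1 = 0 OR 0 = 0
s7 = w OR s6 = 0 OR 0 = 0
So s7 = 0 as required.

x=1, y=1, z=0, w=0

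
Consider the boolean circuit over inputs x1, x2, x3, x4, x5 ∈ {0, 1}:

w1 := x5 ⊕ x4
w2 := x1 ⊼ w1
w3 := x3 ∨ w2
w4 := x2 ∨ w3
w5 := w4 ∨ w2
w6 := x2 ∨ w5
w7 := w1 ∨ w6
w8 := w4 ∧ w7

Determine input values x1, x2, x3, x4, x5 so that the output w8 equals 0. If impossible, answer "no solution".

w8 = w4 ∧ w7 must be 0, so at least one of w4, w7 is 0.
Check with x1=1 x2=0 x3=0 x4=0 x5=1:
w1 = x5 ⊕ x4 = 1 ⊕ 0 = 1
w2 = x1 ⊼ w1 = 1 ⊼ 1 = 0
w3 = x3 ∨ w2 = 0 ∨ 0 = 0
w4 = x2 ∨ w3 = 0 ∨ 0 = 0
w5 = w4 ∨ w2 = 0 ∨ 0 = 0
w6 = x2 ∨ w5 = 0 ∨ 0 = 0
w7 = w1 ∨ w6 = 1 ∨ 0 = 1
w8 = w4 ∧ w7 = 0 ∧ 1 = 0
So w8 = 0 as required.

x1=1 x2=0 x3=0 x4=0 x5=1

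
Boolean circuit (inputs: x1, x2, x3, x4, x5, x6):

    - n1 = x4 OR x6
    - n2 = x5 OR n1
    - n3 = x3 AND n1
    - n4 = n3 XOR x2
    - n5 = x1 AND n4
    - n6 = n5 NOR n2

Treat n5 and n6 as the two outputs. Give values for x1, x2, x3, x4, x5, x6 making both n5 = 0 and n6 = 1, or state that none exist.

Check with x1=1 x2=0 x3=0 x4=0 x5=0 x6=0:
n1 = x4 OR x6 = 0 OR 0 = 0
n2 = x5 OR n1 = 0 OR 0 = 0
n3 = x3 AND n1 = 0 AND 0 = 0
n4 = n3 XOR x2 = 0 XOR 0 = 0
n5 = x1 AND n4 = 1 AND 0 = 0
n6 = n5 NOR n2 = 0 NOR 0 = 1
So n5 = 0 and n6 = 1.

x1=1 x2=0 x3=0 x4=0 x5=0 x6=0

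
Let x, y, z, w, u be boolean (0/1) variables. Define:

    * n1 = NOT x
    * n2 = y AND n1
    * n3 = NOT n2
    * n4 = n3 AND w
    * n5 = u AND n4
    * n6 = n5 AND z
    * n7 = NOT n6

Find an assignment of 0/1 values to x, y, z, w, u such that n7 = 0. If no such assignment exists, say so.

x=1 y=0 z=1 w=1 u=1

n7 = NOT n6 must be 0, so n6 = 1.
n6 = n5 AND z must be 1, so both n5 = 1 and z = 1.
n5 = u AND n4 must be 1, so both u = 1 and n4 = 1.
Check with x=1 y=0 z=1 w=1 u=1:
n1 = NOT x = NOT 1 = 0
n2 = y AND n1 = 0 AND 0 = 0
n3 = NOT n2 = NOT 0 = 1
n4 = n3 AND w = 1 AND 1 = 1
n5 = u AND n4 = 1 AND 1 = 1
n6 = n5 AND z = 1 AND 1 = 1
n7 = NOT n6 = NOT 1 = 0
So n7 = 0 as required.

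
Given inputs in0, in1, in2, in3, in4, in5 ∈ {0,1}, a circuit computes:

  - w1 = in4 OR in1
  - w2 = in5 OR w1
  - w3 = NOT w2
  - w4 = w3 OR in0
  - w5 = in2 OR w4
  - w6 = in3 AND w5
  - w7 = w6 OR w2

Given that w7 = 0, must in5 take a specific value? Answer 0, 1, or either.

w7 = w6 OR w2 must be 0, so both w6 = 0 and w2 = 0.
Every assignment with w7 = 0 has in5 = 0; there are 4 such assignment(s).
  in0=0, in1=0, in2=0, in3=0, in4=0, in5=0
  in0=0, in1=0, in2=1, in3=0, in4=0, in5=0
  in0=1, in1=0, in2=0, in3=0, in4=0, in5=0
  in0=1, in1=0, in2=1, in3=0, in4=0, in5=0

0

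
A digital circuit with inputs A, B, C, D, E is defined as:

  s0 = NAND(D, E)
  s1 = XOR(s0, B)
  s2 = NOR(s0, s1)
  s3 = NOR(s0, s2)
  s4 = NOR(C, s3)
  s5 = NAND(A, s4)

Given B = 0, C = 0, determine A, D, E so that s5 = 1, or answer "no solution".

A=0, D=1, E=0

Check with B = 0, C = 0 and A=0, D=1, E=0:
s0 = NAND(D, E) = NAND(1, 0) = 1
s1 = XOR(s0, B) = XOR(1, 0) = 1
s2 = NOR(s0, s1) = NOR(1, 1) = 0
s3 = NOR(s0, s2) = NOR(1, 0) = 0
s4 = NOR(C, s3) = NOR(0, 0) = 1
s5 = NAND(A, s4) = NAND(0, 1) = 1
So s5 = 1.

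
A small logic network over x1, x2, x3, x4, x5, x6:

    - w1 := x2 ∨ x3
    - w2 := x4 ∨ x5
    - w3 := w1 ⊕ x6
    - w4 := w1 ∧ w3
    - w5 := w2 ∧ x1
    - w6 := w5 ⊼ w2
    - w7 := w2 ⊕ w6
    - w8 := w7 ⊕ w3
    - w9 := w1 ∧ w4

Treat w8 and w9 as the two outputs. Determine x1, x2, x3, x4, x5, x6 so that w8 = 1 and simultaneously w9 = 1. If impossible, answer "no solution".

Check with x1=0 x2=1 x3=0 x4=0 x5=1 x6=0:
w1 = x2 ∨ x3 = 1 ∨ 0 = 1
w2 = x4 ∨ x5 = 0 ∨ 1 = 1
w3 = w1 ⊕ x6 = 1 ⊕ 0 = 1
w4 = w1 ∧ w3 = 1 ∧ 1 = 1
w5 = w2 ∧ x1 = 1 ∧ 0 = 0
w6 = w5 ⊼ w2 = 0 ⊼ 1 = 1
w7 = w2 ⊕ w6 = 1 ⊕ 1 = 0
w8 = w7 ⊕ w3 = 0 ⊕ 1 = 1
w9 = w1 ∧ w4 = 1 ∧ 1 = 1
So w8 = 1 and w9 = 1.

x1=0 x2=1 x3=0 x4=0 x5=1 x6=0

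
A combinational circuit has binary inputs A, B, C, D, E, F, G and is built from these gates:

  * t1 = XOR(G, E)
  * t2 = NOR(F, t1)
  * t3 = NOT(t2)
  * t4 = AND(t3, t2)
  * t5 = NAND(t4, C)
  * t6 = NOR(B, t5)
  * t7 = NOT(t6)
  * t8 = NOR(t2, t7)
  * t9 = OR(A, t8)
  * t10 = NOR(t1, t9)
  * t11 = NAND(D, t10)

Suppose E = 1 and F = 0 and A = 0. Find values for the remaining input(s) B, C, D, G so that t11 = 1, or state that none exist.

t11 = NAND(D, t10) must be 1, so at least one of D, t10 is 0.
Check with E = 1 and F = 0 and A = 0 and B=0, C=0, D=0, G=0:
t1 = XOR(G, E) = XOR(0, 1) = 1
t2 = NOR(F, t1) = NOR(0, 1) = 0
t3 = NOT(t2) = NOT 0 = 1
t4 = AND(t3, t2) = AND(1, 0) = 0
t5 = NAND(t4, C) = NAND(0, 0) = 1
t6 = NOR(B, t5) = NOR(0, 1) = 0
t7 = NOT(t6) = NOT 0 = 1
t8 = NOR(t2, t7) = NOR(0, 1) = 0
t9 = OR(A, t8) = OR(0, 0) = 0
t10 = NOR(t1, t9) = NOR(1, 0) = 0
t11 = NAND(D, t10) = NAND(0, 0) = 1
So t11 = 1.

B=0, C=0, D=0, G=0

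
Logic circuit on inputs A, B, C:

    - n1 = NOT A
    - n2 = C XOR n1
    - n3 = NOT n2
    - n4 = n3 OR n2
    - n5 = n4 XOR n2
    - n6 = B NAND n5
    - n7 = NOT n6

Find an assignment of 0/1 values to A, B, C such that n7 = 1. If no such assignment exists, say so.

n7 = NOT n6 must be 1, so n6 = 0.
n6 = B NAND n5 must be 0, so both B = 1 and n5 = 1.
n5 = n4 XOR n2 must be 1, so n4 and n2 differ.
Check with A=1, B=1, C=0:
n1 = NOT A = NOT 1 = 0
n2 = C XOR n1 = 0 XOR 0 = 0
n3 = NOT n2 = NOT 0 = 1
n4 = n3 OR n2 = 1 OR 0 = 1
n5 = n4 XOR n2 = 1 XOR 0 = 1
n6 = B NAND n5 = 1 NAND 1 = 0
n7 = NOT n6 = NOT 0 = 1
So n7 = 1 as required.

A=1, B=1, C=0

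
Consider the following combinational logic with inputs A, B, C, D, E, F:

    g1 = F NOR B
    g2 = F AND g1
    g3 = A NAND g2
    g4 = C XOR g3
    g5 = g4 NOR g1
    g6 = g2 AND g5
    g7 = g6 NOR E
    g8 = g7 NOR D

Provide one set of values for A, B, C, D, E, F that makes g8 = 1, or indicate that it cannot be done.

Check with A=0, B=1, C=1, D=0, E=1, F=1:
g1 = F NOR B = 1 NOR 1 = 0
g2 = F AND g1 = 1 AND 0 = 0
g3 = A NAND g2 = 0 NAND 0 = 1
g4 = C XOR g3 = 1 XOR 1 = 0
g5 = g4 NOR g1 = 0 NOR 0 = 1
g6 = g2 AND g5 = 0 AND 1 = 0
g7 = g6 NOR E = 0 NOR 1 = 0
g8 = g7 NOR D = 0 NOR 0 = 1
So g8 = 1 as required.

A=0, B=1, C=1, D=0, E=1, F=1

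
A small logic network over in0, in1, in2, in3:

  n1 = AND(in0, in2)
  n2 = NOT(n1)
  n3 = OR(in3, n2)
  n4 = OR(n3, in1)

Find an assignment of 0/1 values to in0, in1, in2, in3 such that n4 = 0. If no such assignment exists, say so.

in0=1, in1=0, in2=1, in3=0

n4 = OR(n3, in1) must be 0, so both n3 = 0 and in1 = 0.
n3 = OR(in3, n2) must be 0, so both in3 = 0 and n2 = 0.
n2 = NOT(n1) must be 0, so n1 = 1.
Check with in0=1, in1=0, in2=1, in3=0:
n1 = AND(in0, in2) = AND(1, 1) = 1
n2 = NOT(n1) = NOT 1 = 0
n3 = OR(in3, n2) = OR(0, 0) = 0
n4 = OR(n3, in1) = OR(0, 0) = 0
So n4 = 0 as required.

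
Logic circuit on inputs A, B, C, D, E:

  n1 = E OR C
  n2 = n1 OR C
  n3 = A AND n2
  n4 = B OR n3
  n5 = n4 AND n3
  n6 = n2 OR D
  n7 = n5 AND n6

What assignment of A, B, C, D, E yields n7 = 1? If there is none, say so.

Check with A=1 B=0 C=1 D=1 E=1:
n1 = E OR C = 1 OR 1 = 1
n2 = n1 OR C = 1 OR 1 = 1
n3 = A AND n2 = 1 AND 1 = 1
n4 = B OR n3 = 0 OR 1 = 1
n5 = n4 AND n3 = 1 AND 1 = 1
n6 = n2 OR D = 1 OR 1 = 1
n7 = n5 AND n6 = 1 AND 1 = 1
So n7 = 1 as required.

A=1 B=0 C=1 D=1 E=1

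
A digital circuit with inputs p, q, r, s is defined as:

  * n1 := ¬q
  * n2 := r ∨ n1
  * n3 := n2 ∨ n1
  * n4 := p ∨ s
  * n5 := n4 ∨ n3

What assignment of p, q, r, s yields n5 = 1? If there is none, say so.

p=0, q=0, r=0, s=1

n5 = n4 ∨ n3 must be 1, so at least one of n4, n3 is 1.
Check with p=0, q=0, r=0, s=1:
n1 = ¬q = ¬0 = 1
n2 = r ∨ n1 = 0 ∨ 1 = 1
n3 = n2 ∨ n1 = 1 ∨ 1 = 1
n4 = p ∨ s = 0 ∨ 1 = 1
n5 = n4 ∨ n3 = 1 ∨ 1 = 1
So n5 = 1 as required.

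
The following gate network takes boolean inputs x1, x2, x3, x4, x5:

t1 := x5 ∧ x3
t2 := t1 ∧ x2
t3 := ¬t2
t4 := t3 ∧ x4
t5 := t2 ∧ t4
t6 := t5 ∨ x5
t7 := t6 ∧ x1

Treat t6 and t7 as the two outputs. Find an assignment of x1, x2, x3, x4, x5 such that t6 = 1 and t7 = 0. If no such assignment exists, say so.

x1=0, x2=0, x3=1, x4=1, x5=1

Check with x1=0, x2=0, x3=1, x4=1, x5=1:
t1 = x5 ∧ x3 = 1 ∧ 1 = 1
t2 = t1 ∧ x2 = 1 ∧ 0 = 0
t3 = ¬t2 = ¬0 = 1
t4 = t3 ∧ x4 = 1 ∧ 1 = 1
t5 = t2 ∧ t4 = 0 ∧ 1 = 0
t6 = t5 ∨ x5 = 0 ∨ 1 = 1
t7 = t6 ∧ x1 = 1 ∧ 0 = 0
So t6 = 1 and t7 = 0.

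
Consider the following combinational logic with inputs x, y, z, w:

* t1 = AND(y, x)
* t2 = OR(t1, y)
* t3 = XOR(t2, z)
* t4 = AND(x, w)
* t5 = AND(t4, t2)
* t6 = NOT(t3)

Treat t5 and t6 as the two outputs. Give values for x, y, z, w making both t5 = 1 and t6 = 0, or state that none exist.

x=1, y=1, z=0, w=1

Check with x=1, y=1, z=0, w=1:
t1 = AND(y, x) = AND(1, 1) = 1
t2 = OR(t1, y) = OR(1, 1) = 1
t3 = XOR(t2, z) = XOR(1, 0) = 1
t4 = AND(x, w) = AND(1, 1) = 1
t5 = AND(t4, t2) = AND(1, 1) = 1
t6 = NOT(t3) = NOT 1 = 0
So t5 = 1 and t6 = 0.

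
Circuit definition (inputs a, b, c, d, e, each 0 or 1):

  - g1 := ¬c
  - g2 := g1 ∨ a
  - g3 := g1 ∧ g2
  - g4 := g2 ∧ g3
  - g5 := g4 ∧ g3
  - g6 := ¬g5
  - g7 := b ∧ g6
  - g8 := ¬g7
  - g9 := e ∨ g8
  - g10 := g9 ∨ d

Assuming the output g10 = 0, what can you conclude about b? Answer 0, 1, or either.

g10 = g9 ∨ d must be 0, so both g9 = 0 and d = 0.
g9 = e ∨ g8 must be 0, so both e = 0 and g8 = 0.
Every assignment with g10 = 0 has b = 1; there are 2 such assignment(s).
  a=0, b=1, c=1, d=0, e=0
  a=1, b=1, c=1, d=0, e=0

1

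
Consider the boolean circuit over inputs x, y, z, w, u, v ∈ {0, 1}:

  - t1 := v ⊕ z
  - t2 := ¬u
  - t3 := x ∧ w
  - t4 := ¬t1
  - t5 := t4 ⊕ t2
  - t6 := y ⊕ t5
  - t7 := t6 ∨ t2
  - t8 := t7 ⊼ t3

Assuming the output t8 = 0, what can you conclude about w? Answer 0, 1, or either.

t8 = t7 ⊼ t3 must be 0, so both t7 = 1 and t3 = 1.
t7 = t6 ∨ t2 must be 1, so at least one of t6, t2 is 1.
Every assignment with t8 = 0 has w = 1; there are 12 such assignment(s).

1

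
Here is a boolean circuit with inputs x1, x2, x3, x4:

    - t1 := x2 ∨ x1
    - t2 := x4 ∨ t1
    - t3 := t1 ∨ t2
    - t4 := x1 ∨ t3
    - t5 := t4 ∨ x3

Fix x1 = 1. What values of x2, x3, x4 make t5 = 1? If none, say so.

x2=1, x3=0, x4=0

t5 = t4 ∨ x3 must be 1, so at least one of t4, x3 is 1.
Check with x1 = 1 and x2=1, x3=0, x4=0:
t1 = x2 ∨ x1 = 1 ∨ 1 = 1
t2 = x4 ∨ t1 = 0 ∨ 1 = 1
t3 = t1 ∨ t2 = 1 ∨ 1 = 1
t4 = x1 ∨ t3 = 1 ∨ 1 = 1
t5 = t4 ∨ x3 = 1 ∨ 0 = 1
So t5 = 1.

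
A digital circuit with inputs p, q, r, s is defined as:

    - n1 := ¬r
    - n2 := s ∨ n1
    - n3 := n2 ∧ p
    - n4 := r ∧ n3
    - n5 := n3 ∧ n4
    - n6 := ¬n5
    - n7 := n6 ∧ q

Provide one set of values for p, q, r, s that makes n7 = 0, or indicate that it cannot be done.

p=1, q=0, r=1, s=1

n7 = n6 ∧ q must be 0, so at least one of n6, q is 0.
Check with p=1, q=0, r=1, s=1:
n1 = ¬r = ¬1 = 0
n2 = s ∨ n1 = 1 ∨ 0 = 1
n3 = n2 ∧ p = 1 ∧ 1 = 1
n4 = r ∧ n3 = 1 ∧ 1 = 1
n5 = n3 ∧ n4 = 1 ∧ 1 = 1
n6 = ¬n5 = ¬1 = 0
n7 = n6 ∧ q = 0 ∧ 0 = 0
So n7 = 0 as required.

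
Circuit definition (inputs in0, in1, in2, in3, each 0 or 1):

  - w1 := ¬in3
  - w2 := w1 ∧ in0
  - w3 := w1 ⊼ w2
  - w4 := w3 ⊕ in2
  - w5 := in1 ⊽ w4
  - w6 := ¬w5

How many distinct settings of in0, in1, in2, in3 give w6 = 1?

w6 = ¬w5 must be 1, so w5 = 0.
w5 = in1 ⊽ w4 must be 0, so at least one of in1, w4 is 1.
Enumerating the 16 input combinations, 12 give w6 = 1 and 4 give w6 = 0.

12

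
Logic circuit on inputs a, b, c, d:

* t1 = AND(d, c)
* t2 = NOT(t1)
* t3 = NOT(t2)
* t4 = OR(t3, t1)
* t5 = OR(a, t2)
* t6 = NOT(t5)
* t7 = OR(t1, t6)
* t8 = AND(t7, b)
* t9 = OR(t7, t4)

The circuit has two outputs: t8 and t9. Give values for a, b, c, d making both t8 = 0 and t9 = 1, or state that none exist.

a=0 b=0 c=1 d=1

Check with a=0 b=0 c=1 d=1:
t1 = AND(d, c) = AND(1, 1) = 1
t2 = NOT(t1) = NOT 1 = 0
t3 = NOT(t2) = NOT 0 = 1
t4 = OR(t3, t1) = OR(1, 1) = 1
t5 = OR(a, t2) = OR(0, 0) = 0
t6 = NOT(t5) = NOT 0 = 1
t7 = OR(t1, t6) = OR(1, 1) = 1
t8 = AND(t7, b) = AND(1, 0) = 0
t9 = OR(t7, t4) = OR(1, 1) = 1
So t8 = 0 and t9 = 1.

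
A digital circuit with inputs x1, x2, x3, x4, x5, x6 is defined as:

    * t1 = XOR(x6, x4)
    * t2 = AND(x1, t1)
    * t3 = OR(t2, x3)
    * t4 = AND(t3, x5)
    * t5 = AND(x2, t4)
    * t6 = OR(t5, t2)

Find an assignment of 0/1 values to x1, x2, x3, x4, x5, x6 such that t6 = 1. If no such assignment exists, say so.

t6 = OR(t5, t2) must be 1, so at least one of t5, t2 is 1.
Check with x1=1, x2=0, x3=1, x4=0, x5=0, x6=1:
t1 = XOR(x6, x4) = XOR(1, 0) = 1
t2 = AND(x1, t1) = AND(1, 1) = 1
t3 = OR(t2, x3) = OR(1, 1) = 1
t4 = AND(t3, x5) = AND(1, 0) = 0
t5 = AND(x2, t4) = AND(0, 0) = 0
t6 = OR(t5, t2) = OR(0, 1) = 1
So t6 = 1 as required.

x1=1, x2=0, x3=1, x4=0, x5=0, x6=1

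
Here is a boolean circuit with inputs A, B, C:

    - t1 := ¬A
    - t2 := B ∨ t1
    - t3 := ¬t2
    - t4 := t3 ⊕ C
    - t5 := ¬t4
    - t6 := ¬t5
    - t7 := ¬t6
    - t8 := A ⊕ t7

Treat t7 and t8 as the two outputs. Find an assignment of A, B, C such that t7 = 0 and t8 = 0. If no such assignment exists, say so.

Check with A=0, B=1, C=1:
t1 = ¬A = ¬0 = 1
t2 = B ∨ t1 = 1 ∨ 1 = 1
t3 = ¬t2 = ¬1 = 0
t4 = t3 ⊕ C = 0 ⊕ 1 = 1
t5 = ¬t4 = ¬1 = 0
t6 = ¬t5 = ¬0 = 1
t7 = ¬t6 = ¬1 = 0
t8 = A ⊕ t7 = 0 ⊕ 0 = 0
So t7 = 0 and t8 = 0.

A=0, B=1, C=1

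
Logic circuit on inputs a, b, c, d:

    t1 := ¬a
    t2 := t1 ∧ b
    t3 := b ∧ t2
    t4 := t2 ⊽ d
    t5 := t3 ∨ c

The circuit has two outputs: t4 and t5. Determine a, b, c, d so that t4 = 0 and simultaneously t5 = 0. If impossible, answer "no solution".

a=1, b=1, c=0, d=1

Check with a=1, b=1, c=0, d=1:
t1 = ¬a = ¬1 = 0
t2 = t1 ∧ b = 0 ∧ 1 = 0
t3 = b ∧ t2 = 1 ∧ 0 = 0
t4 = t2 ⊽ d = 0 ⊽ 1 = 0
t5 = t3 ∨ c = 0 ∨ 0 = 0
So t4 = 0 and t5 = 0.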